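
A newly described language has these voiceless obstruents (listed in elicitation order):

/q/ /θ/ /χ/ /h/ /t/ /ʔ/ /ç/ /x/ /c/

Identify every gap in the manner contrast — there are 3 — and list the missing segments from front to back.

/t̪/, /s/, /k/

dental: stop —, fricative /θ/.
alveolar: stop /t/, fricative —.
palatal: stop /c/, fricative /ç/.
velar: stop —, fricative /x/.
uvular: stop /q/, fricative /χ/.
glottal: stop /ʔ/, fricative /h/.
Gaps, from front to back: dental lacks stop (/t̪/); alveolar lacks fricative (/s/); velar lacks stop (/k/).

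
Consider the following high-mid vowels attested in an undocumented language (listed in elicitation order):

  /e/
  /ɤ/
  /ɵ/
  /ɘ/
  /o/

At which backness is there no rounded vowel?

Unrounded: /e/ (front), /ɘ/ (central), /ɤ/ (back).
Rounded: /ɵ/ (central), /o/ (back).
Every backness has a rounded member except front, where /ø/ would be expected.

front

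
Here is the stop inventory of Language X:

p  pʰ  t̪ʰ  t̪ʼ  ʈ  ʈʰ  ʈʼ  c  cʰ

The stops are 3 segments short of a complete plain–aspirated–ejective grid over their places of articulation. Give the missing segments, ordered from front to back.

place of articulation  plain     aspirated  ejective
bilabial          p         pʰ        —       
dental            —         t̪ʰ       t̪ʼ     
retroflex         ʈ         ʈʰ        ʈʼ      
palatal           c         cʰ        —       
Gaps, from front to back: bilabial lacks ejective (/pʼ/); dental lacks plain (/t̪/); palatal lacks ejective (/cʼ/).

/pʼ/, /t̪/, /cʼ/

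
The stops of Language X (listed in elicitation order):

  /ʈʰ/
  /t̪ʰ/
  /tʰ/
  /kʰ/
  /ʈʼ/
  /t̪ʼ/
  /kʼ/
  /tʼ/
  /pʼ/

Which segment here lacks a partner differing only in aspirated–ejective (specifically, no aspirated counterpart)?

/pʼ/

Dental: /t̪ʰ/ ~ /t̪ʼ/
Alveolar: /tʰ/ ~ /tʼ/
Retroflex: /ʈʰ/ ~ /ʈʼ/
Velar: /kʰ/ ~ /kʼ/
Bilabial: only /pʼ/ (ejective); no aspirated partner.
So /pʼ/ is the unpaired segment.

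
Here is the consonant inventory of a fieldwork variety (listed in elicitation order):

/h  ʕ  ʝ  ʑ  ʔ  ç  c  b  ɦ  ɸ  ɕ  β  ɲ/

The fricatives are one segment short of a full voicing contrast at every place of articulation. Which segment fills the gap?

/ħ/

bilabial: voiceless /ɸ/, voiced /β/.
alveolo-palatal: voiceless /ɕ/, voiced /ʑ/.
palatal: voiceless /ç/, voiced /ʝ/.
pharyngeal: voiceless —, voiced /ʕ/.
glottal: voiceless /h/, voiced /ɦ/.
The pharyngeal row has no voiceless member, so the gap is the voiceless pharyngeal fricative /ħ/.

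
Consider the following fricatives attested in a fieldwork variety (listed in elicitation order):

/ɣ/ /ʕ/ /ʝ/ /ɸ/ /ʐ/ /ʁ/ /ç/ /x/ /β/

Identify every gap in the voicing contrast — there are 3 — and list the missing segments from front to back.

place of articulation  voiceless  voiced  
bilabial          ɸ         β       
retroflex         —         ʐ       
palatal           ç         ʝ       
velar             x         ɣ       
uvular            —         ʁ       
pharyngeal        —         ʕ       
Gaps, from front to back: retroflex lacks voiceless (/ʂ/); uvular lacks voiceless (/χ/); pharyngeal lacks voiceless (/ħ/).

/ʂ/, /χ/, /ħ/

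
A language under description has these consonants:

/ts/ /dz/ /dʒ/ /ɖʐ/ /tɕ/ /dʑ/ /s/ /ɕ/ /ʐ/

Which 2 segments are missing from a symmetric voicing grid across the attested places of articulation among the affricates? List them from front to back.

/tʃ/, /ʈʂ/

alveolar: voiceless /ts/, voiced /dz/.
postalveolar: voiceless —, voiced /dʒ/.
retroflex: voiceless —, voiced /ɖʐ/.
alveolo-palatal: voiceless /tɕ/, voiced /dʑ/.
Gaps, from front to back: postalveolar lacks voiceless (/tʃ/); retroflex lacks voiceless (/ʈʂ/).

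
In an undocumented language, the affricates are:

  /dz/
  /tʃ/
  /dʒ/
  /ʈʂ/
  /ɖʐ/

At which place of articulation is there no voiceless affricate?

alveolar

alveolar: voiceless —, voiced /dz/.
postalveolar: voiceless /tʃ/, voiced /dʒ/.
retroflex: voiceless /ʈʂ/, voiced /ɖʐ/.
Every place of articulation has a voiceless member except alveolar, where /ts/ would be expected.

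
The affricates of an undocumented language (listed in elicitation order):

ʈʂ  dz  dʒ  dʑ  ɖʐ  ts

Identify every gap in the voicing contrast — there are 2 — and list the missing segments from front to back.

/tʃ/, /tɕ/

Voiceless: /ts/ (alveolar), /ʈʂ/ (retroflex).
Voiced: /dz/ (alveolar), /dʒ/ (postalveolar), /ɖʐ/ (retroflex), /dʑ/ (alveolo-palatal).
Gaps, from front to back: postalveolar lacks voiceless (/tʃ/); alveolo-palatal lacks voiceless (/tɕ/).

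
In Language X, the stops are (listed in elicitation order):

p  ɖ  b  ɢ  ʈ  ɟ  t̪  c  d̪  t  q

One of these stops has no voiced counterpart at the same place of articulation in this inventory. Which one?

/t/

Bilabial: /p/ ~ /b/
Dental: /t̪/ ~ /d̪/
Retroflex: /ʈ/ ~ /ɖ/
Palatal: /c/ ~ /ɟ/
Uvular: /q/ ~ /ɢ/
Alveolar: only /t/ (voiceless); no voiced partner.
So /t/ is the unpaired segment.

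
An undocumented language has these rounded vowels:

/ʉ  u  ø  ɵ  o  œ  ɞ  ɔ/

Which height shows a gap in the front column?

height            front     central   back    
high              —         ʉ         u       
high-mid          ø         ɵ         o       
low-mid           œ         ɞ         ɔ       
Every height has a front member except high, where /y/ would be expected.

high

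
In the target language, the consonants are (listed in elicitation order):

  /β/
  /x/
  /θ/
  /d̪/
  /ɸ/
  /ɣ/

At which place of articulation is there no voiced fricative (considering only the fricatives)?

bilabial: voiceless /ɸ/, voiced /β/.
dental: voiceless /θ/, voiced —.
velar: voiceless /x/, voiced /ɣ/.
Every place of articulation has a voiced member except dental, where /ð/ would be expected.

dental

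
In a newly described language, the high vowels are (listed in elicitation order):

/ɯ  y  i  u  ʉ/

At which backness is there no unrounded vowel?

central

backness          unrounded  rounded 
front             i         y       
central           —         ʉ       
back              ɯ         u       
Every backness has an unrounded member except central, where /ɨ/ would be expected.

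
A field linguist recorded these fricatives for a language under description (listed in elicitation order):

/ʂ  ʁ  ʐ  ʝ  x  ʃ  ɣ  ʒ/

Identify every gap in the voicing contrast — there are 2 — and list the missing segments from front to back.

/ç/, /χ/

postalveolar: voiceless /ʃ/, voiced /ʒ/.
retroflex: voiceless /ʂ/, voiced /ʐ/.
palatal: voiceless —, voiced /ʝ/.
velar: voiceless /x/, voiced /ɣ/.
uvular: voiceless —, voiced /ʁ/.
Gaps, from front to back: palatal lacks voiceless (/ç/); uvular lacks voiceless (/χ/).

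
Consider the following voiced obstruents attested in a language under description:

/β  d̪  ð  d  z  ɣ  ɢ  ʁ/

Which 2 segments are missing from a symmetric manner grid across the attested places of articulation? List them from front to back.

/b/, /ɡ/

place of articulation  stop      fricative
bilabial          —         β       
dental            d̪        ð       
alveolar          d         z       
velar             —         ɣ       
uvular            ɢ         ʁ       
Gaps, from front to back: bilabial lacks stop (/b/); velar lacks stop (/ɡ/).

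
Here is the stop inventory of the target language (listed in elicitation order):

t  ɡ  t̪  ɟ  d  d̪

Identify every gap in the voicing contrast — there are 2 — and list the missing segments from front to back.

place of articulation  voiceless  voiced  
dental            t̪        d̪      
alveolar          t         d       
palatal           —         ɟ       
velar             —         ɡ       
Gaps, from front to back: palatal lacks voiceless (/c/); velar lacks voiceless (/k/).

/c/, /k/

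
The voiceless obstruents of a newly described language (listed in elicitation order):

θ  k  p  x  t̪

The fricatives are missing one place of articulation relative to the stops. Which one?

bilabial: stop /p/, fricative —.
dental: stop /t̪/, fricative /θ/.
velar: stop /k/, fricative /x/.
Every place of articulation has a fricative member except bilabial, where /ɸ/ would be expected.

bilabial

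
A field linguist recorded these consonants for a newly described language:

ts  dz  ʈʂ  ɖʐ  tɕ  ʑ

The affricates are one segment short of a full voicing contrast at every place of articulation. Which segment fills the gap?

/dʑ/

place of articulation  voiceless  voiced  
alveolar          ts        dz      
retroflex         ʈʂ        ɖʐ      
alveolo-palatal   tɕ        —       
The alveolo-palatal row has no voiced member, so the gap is the voiced alveolo-palatal affricate /dʑ/.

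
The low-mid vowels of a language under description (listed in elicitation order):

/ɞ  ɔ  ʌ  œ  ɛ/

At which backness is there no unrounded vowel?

backness          unrounded  rounded 
front             ɛ         œ       
central           —         ɞ       
back              ʌ         ɔ       
Every backness has an unrounded member except central, where /ɜ/ would be expected.

central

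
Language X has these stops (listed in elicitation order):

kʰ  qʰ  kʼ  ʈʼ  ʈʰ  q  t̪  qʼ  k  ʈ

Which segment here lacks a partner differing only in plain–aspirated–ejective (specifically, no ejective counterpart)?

/t̪/

Retroflex: /ʈ/ ~ /ʈʰ/ ~ /ʈʼ/
Velar: /k/ ~ /kʰ/ ~ /kʼ/
Uvular: /q/ ~ /qʰ/ ~ /qʼ/
Dental: only /t̪/ (plain); no ejective partner.
So /t̪/ is the unpaired segment.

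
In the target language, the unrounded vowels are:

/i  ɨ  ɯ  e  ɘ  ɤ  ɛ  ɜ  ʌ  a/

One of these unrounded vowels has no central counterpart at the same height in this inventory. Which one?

/a/

High: /i/ ~ /ɨ/ ~ /ɯ/
High-mid: /e/ ~ /ɘ/ ~ /ɤ/
Low-mid: /ɛ/ ~ /ɜ/ ~ /ʌ/
Low: only /a/ (front); no central partner.
So /a/ is the unpaired segment.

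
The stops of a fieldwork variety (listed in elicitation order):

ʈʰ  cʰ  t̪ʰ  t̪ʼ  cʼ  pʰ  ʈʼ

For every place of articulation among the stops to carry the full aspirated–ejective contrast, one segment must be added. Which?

Aspirated: /pʰ/ (bilabial), /t̪ʰ/ (dental), /ʈʰ/ (retroflex), /cʰ/ (palatal).
Ejective: /t̪ʼ/ (dental), /ʈʼ/ (retroflex), /cʼ/ (palatal).
The bilabial row has no ejective member, so the gap is the ejective bilabial stop /pʼ/.

/pʼ/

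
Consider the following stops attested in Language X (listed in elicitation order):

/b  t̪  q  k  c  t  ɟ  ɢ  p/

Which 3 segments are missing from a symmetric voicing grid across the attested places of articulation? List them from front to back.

place of articulation  voiceless  voiced  
bilabial          p         b       
dental            t̪        —       
alveolar          t         —       
palatal           c         ɟ       
velar             k         —       
uvular            q         ɢ       
Gaps, from front to back: dental lacks voiced (/d̪/); alveolar lacks voiced (/d/); velar lacks voiced (/ɡ/).

/d̪/, /d/, /ɡ/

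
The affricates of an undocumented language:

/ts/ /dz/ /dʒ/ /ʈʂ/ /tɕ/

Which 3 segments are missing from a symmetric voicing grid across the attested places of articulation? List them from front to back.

Voiceless: /ts/ (alveolar), /ʈʂ/ (retroflex), /tɕ/ (alveolo-palatal).
Voiced: /dz/ (alveolar), /dʒ/ (postalveolar).
Gaps, from front to back: postalveolar lacks voiceless (/tʃ/); retroflex lacks voiced (/ɖʐ/); alveolo-palatal lacks voiced (/dʑ/).

/tʃ/, /ɖʐ/, /dʑ/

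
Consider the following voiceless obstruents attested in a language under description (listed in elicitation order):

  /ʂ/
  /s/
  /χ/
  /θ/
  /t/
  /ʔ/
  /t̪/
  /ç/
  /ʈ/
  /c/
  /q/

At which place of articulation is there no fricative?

place of articulation  stop      fricative
dental            t̪        θ       
alveolar          t         s       
retroflex         ʈ         ʂ       
palatal           c         ç       
uvular            q         χ       
glottal           ʔ         —       
Every place of articulation has a fricative member except glottal, where /h/ would be expected.

glottal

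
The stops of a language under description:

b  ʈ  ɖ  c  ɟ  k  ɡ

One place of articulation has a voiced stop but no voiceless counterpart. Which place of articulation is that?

bilabial: voiceless —, voiced /b/.
retroflex: voiceless /ʈ/, voiced /ɖ/.
palatal: voiceless /c/, voiced /ɟ/.
velar: voiceless /k/, voiced /ɡ/.
Every place of articulation has a voiceless member except bilabial, where /p/ would be expected.

bilabial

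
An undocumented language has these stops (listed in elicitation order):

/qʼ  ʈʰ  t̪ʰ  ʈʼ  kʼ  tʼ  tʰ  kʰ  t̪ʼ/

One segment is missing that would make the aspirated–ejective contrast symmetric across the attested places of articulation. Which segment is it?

/qʰ/

place of articulation  aspirated  ejective
dental            t̪ʰ       t̪ʼ     
alveolar          tʰ        tʼ      
retroflex         ʈʰ        ʈʼ      
velar             kʰ        kʼ      
uvular            —         qʼ      
The uvular row has no aspirated member, so the gap is the aspirated uvular stop /qʰ/.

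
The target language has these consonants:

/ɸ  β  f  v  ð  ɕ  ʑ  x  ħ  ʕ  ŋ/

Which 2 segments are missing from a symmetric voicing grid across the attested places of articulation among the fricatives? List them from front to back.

/θ/, /ɣ/

place of articulation  voiceless  voiced  
bilabial          ɸ         β       
labiodental       f         v       
dental            —         ð       
alveolo-palatal   ɕ         ʑ       
velar             x         —       
pharyngeal        ħ         ʕ       
Gaps, from front to back: dental lacks voiceless (/θ/); velar lacks voiced (/ɣ/).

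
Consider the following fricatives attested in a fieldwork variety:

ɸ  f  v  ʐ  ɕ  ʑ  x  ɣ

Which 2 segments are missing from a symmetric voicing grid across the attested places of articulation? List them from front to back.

Voiceless: /ɸ/ (bilabial), /f/ (labiodental), /ɕ/ (alveolo-palatal), /x/ (velar).
Voiced: /v/ (labiodental), /ʐ/ (retroflex), /ʑ/ (alveolo-palatal), /ɣ/ (velar).
Gaps, from front to back: bilabial lacks voiced (/β/); retroflex lacks voiceless (/ʂ/).

/β/, /ʂ/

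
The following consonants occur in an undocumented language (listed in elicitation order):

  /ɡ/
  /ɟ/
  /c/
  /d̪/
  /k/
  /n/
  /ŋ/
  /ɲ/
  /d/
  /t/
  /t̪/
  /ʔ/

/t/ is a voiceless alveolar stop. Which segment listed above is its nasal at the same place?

The nasal at the same place is an alveolar nasal — in this inventory, /n/.

/n/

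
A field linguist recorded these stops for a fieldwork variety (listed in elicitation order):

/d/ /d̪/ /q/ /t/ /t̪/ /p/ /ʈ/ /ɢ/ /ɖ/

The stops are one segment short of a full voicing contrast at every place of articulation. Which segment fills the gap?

place of articulation  voiceless  voiced  
bilabial          p         —       
dental            t̪        d̪      
alveolar          t         d       
retroflex         ʈ         ɖ       
uvular            q         ɢ       
The bilabial row has no voiced member, so the gap is the voiced bilabial stop /b/.

/b/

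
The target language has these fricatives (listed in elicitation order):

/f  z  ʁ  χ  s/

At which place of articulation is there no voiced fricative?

labiodental: voiceless /f/, voiced —.
alveolar: voiceless /s/, voiced /z/.
uvular: voiceless /χ/, voiced /ʁ/.
Every place of articulation has a voiced member except labiodental, where /v/ would be expected.

labiodental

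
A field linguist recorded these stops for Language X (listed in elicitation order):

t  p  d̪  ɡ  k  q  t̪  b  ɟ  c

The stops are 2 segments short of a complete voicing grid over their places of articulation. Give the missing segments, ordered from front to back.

/d/, /ɢ/

place of articulation  voiceless  voiced  
bilabial          p         b       
dental            t̪        d̪      
alveolar          t         —       
palatal           c         ɟ       
velar             k         ɡ       
uvular            q         —       
Gaps, from front to back: alveolar lacks voiced (/d/); uvular lacks voiced (/ɢ/).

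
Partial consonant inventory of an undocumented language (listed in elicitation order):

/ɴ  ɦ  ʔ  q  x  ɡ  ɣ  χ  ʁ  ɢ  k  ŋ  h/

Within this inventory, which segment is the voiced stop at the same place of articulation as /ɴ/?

/ɢ/

/ɴ/ is an uvular nasal.
The voiced stop at the same place is a voiced uvular stop — in this inventory, /ɢ/.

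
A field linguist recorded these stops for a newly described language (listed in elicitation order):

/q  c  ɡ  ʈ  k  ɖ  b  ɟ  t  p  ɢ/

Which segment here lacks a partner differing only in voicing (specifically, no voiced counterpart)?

/t/

Bilabial: /p/ ~ /b/
Retroflex: /ʈ/ ~ /ɖ/
Palatal: /c/ ~ /ɟ/
Velar: /k/ ~ /ɡ/
Uvular: /q/ ~ /ɢ/
Alveolar: only /t/ (voiceless); no voiced partner.
So /t/ is the unpaired segment.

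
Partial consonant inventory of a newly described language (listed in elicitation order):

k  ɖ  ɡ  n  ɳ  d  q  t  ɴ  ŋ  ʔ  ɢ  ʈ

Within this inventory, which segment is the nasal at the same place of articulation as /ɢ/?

/ɴ/

/ɢ/ is a voiced uvular stop.
The nasal at the same place is an uvular nasal — in this inventory, /ɴ/.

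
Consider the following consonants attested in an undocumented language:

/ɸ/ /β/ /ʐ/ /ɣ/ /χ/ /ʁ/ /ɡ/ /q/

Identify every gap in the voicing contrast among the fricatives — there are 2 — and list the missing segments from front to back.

Voiceless: /ɸ/ (bilabial), /χ/ (uvular).
Voiced: /β/ (bilabial), /ʐ/ (retroflex), /ɣ/ (velar), /ʁ/ (uvular).
Gaps, from front to back: retroflex lacks voiceless (/ʂ/); velar lacks voiceless (/x/).

/ʂ/, /x/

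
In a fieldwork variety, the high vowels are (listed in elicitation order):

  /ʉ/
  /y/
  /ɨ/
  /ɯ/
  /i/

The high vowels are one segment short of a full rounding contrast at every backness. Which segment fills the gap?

backness          unrounded  rounded 
front             i         y       
central           ɨ         ʉ       
back              ɯ         —       
The back row has no rounded member, so the gap is the back rounded vowel /u/.

/u/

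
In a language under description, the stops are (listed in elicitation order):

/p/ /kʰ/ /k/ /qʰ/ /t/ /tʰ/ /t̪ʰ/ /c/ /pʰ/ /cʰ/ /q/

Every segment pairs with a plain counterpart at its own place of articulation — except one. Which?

Bilabial: /p/ ~ /pʰ/
Alveolar: /t/ ~ /tʰ/
Palatal: /c/ ~ /cʰ/
Velar: /k/ ~ /kʰ/
Uvular: /q/ ~ /qʰ/
Dental: only /t̪ʰ/ (aspirated); no plain partner.
So /t̪ʰ/ is the unpaired segment.

/t̪ʰ/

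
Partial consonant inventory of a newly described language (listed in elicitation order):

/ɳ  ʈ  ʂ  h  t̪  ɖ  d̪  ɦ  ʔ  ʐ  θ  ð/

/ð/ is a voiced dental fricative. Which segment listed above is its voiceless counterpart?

/θ/

The voiceless counterpart is a voiceless dental fricative — in this inventory, /θ/.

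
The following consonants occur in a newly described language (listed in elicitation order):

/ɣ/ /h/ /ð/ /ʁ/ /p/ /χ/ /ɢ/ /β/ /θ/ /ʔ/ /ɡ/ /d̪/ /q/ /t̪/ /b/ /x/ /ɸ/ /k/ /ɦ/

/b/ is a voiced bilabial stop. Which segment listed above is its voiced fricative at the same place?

The voiced fricative at the same place is a voiced bilabial fricative — in this inventory, /β/.

/β/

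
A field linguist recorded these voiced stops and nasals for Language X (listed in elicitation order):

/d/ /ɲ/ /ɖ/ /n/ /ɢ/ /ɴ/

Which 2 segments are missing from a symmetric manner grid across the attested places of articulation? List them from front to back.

alveolar: oral stop /d/, nasal /n/.
retroflex: oral stop /ɖ/, nasal —.
palatal: oral stop —, nasal /ɲ/.
uvular: oral stop /ɢ/, nasal /ɴ/.
Gaps, from front to back: retroflex lacks nasal (/ɳ/); palatal lacks oral stop (/ɟ/).

/ɳ/, /ɟ/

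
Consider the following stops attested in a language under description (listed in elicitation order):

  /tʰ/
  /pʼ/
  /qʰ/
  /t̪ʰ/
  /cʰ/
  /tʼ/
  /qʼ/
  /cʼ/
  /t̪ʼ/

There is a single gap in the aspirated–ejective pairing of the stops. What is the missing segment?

Aspirated: /t̪ʰ/ (dental), /tʰ/ (alveolar), /cʰ/ (palatal), /qʰ/ (uvular).
Ejective: /pʼ/ (bilabial), /t̪ʼ/ (dental), /tʼ/ (alveolar), /cʼ/ (palatal), /qʼ/ (uvular).
The bilabial row has no aspirated member, so the gap is the aspirated bilabial stop /pʰ/.

/pʰ/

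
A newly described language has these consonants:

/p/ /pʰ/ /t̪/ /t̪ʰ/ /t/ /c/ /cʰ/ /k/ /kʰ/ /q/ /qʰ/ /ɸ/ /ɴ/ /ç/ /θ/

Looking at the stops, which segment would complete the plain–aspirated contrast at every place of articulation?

/tʰ/

Plain: /p/ (bilabial), /t̪/ (dental), /t/ (alveolar), /c/ (palatal), /k/ (velar), /q/ (uvular).
Aspirated: /pʰ/ (bilabial), /t̪ʰ/ (dental), /cʰ/ (palatal), /kʰ/ (velar), /qʰ/ (uvular).
The alveolar row has no aspirated member, so the gap is the aspirated alveolar stop /tʰ/.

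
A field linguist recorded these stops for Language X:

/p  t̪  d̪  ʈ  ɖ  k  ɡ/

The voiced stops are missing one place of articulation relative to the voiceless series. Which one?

bilabial: voiceless /p/, voiced —.
dental: voiceless /t̪/, voiced /d̪/.
retroflex: voiceless /ʈ/, voiced /ɖ/.
velar: voiceless /k/, voiced /ɡ/.
Every place of articulation has a voiced member except bilabial, where /b/ would be expected.

bilabial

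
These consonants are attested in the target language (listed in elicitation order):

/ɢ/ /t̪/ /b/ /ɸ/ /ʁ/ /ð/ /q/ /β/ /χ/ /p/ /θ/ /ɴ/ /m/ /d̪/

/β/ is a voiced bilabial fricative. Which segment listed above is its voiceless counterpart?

/ɸ/

The voiceless counterpart is a voiceless bilabial fricative — in this inventory, /ɸ/.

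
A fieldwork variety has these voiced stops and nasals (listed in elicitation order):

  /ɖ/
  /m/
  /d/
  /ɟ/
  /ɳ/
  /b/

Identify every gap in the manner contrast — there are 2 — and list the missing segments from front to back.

bilabial: oral stop /b/, nasal /m/.
alveolar: oral stop /d/, nasal —.
retroflex: oral stop /ɖ/, nasal /ɳ/.
palatal: oral stop /ɟ/, nasal —.
Gaps, from front to back: alveolar lacks nasal (/n/); palatal lacks nasal (/ɲ/).

/n/, /ɲ/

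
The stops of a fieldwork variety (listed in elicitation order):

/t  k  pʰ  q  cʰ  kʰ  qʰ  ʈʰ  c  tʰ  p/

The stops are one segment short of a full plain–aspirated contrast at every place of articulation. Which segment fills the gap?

/ʈ/

bilabial: plain /p/, aspirated /pʰ/.
alveolar: plain /t/, aspirated /tʰ/.
retroflex: plain —, aspirated /ʈʰ/.
palatal: plain /c/, aspirated /cʰ/.
velar: plain /k/, aspirated /kʰ/.
uvular: plain /q/, aspirated /qʰ/.
The retroflex row has no plain member, so the gap is the plain retroflex stop /ʈ/.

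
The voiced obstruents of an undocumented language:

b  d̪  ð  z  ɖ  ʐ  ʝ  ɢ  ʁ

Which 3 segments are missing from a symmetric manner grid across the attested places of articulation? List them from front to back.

/β/, /d/, /ɟ/

bilabial: stop /b/, fricative —.
dental: stop /d̪/, fricative /ð/.
alveolar: stop —, fricative /z/.
retroflex: stop /ɖ/, fricative /ʐ/.
palatal: stop —, fricative /ʝ/.
uvular: stop /ɢ/, fricative /ʁ/.
Gaps, from front to back: bilabial lacks fricative (/β/); alveolar lacks stop (/d/); palatal lacks stop (/ɟ/).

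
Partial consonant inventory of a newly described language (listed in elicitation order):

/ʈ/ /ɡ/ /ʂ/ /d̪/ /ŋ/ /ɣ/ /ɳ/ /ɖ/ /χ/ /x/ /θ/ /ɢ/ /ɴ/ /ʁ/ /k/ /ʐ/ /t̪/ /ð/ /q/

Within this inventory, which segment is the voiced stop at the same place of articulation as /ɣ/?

/ɡ/

/ɣ/ is a voiced velar fricative.
The voiced stop at the same place is a voiced velar stop — in this inventory, /ɡ/.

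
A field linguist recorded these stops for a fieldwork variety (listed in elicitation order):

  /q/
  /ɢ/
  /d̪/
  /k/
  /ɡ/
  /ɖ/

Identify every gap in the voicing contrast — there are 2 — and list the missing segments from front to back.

/t̪/, /ʈ/

dental: voiceless —, voiced /d̪/.
retroflex: voiceless —, voiced /ɖ/.
velar: voiceless /k/, voiced /ɡ/.
uvular: voiceless /q/, voiced /ɢ/.
Gaps, from front to back: dental lacks voiceless (/t̪/); retroflex lacks voiceless (/ʈ/).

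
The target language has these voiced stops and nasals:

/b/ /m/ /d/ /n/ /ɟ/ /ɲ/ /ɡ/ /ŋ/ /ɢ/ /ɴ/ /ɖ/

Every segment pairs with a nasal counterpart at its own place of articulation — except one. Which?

/ɖ/

Bilabial: /b/ ~ /m/
Alveolar: /d/ ~ /n/
Palatal: /ɟ/ ~ /ɲ/
Velar: /ɡ/ ~ /ŋ/
Uvular: /ɢ/ ~ /ɴ/
Retroflex: only /ɖ/ (oral stop); no nasal partner.
So /ɖ/ is the unpaired segment.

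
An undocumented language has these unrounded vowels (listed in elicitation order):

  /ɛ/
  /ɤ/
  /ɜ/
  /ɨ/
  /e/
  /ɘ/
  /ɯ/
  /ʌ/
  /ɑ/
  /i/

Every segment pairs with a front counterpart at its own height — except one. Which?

/ɑ/

High: /i/ ~ /ɨ/ ~ /ɯ/
High-mid: /e/ ~ /ɘ/ ~ /ɤ/
Low-mid: /ɛ/ ~ /ɜ/ ~ /ʌ/
Low: only /ɑ/ (back); no front partner.
So /ɑ/ is the unpaired segment.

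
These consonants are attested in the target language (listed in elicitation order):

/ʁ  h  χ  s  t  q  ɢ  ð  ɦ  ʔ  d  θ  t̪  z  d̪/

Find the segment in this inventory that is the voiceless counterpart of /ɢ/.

/q/

/ɢ/ is a voiced uvular stop.
The voiceless counterpart is a voiceless uvular stop — in this inventory, /q/.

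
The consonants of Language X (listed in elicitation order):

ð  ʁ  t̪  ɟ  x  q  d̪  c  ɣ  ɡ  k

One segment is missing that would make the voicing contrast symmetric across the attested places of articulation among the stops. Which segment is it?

dental: voiceless /t̪/, voiced /d̪/.
palatal: voiceless /c/, voiced /ɟ/.
velar: voiceless /k/, voiced /ɡ/.
uvular: voiceless /q/, voiced —.
The uvular row has no voiced member, so the gap is the voiced uvular stop /ɢ/.

/ɢ/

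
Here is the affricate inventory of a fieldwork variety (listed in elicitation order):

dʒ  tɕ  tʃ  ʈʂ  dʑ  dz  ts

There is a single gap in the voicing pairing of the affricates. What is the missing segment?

/ɖʐ/

Voiceless: /ts/ (alveolar), /tʃ/ (postalveolar), /ʈʂ/ (retroflex), /tɕ/ (alveolo-palatal).
Voiced: /dz/ (alveolar), /dʒ/ (postalveolar), /dʑ/ (alveolo-palatal).
The retroflex row has no voiced member, so the gap is the voiced retroflex affricate /ɖʐ/.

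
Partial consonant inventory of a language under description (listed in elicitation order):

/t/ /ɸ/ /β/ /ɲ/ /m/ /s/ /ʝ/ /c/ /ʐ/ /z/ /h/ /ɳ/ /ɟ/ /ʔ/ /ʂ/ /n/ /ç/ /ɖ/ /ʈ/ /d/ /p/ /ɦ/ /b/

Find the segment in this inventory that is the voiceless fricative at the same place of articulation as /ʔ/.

/ʔ/ is a voiceless glottal stop.
The voiceless fricative at the same place is a voiceless glottal fricative — in this inventory, /h/.

/h/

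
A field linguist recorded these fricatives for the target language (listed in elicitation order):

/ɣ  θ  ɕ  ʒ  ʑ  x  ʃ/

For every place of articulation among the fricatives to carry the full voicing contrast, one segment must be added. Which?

Voiceless: /θ/ (dental), /ʃ/ (postalveolar), /ɕ/ (alveolo-palatal), /x/ (velar).
Voiced: /ʒ/ (postalveolar), /ʑ/ (alveolo-palatal), /ɣ/ (velar).
The dental row has no voiced member, so the gap is the voiced dental fricative /ð/.

/ð/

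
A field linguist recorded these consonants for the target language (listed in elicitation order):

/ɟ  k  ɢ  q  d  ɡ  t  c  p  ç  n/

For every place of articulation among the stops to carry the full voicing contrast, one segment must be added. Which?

/b/

place of articulation  voiceless  voiced  
bilabial          p         —       
alveolar          t         d       
palatal           c         ɟ       
velar             k         ɡ       
uvular            q         ɢ       
The bilabial row has no voiced member, so the gap is the voiced bilabial stop /b/.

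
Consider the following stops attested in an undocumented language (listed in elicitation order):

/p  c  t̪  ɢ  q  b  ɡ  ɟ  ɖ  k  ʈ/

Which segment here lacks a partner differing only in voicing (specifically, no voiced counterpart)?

Bilabial: /p/ ~ /b/
Retroflex: /ʈ/ ~ /ɖ/
Palatal: /c/ ~ /ɟ/
Velar: /k/ ~ /ɡ/
Uvular: /q/ ~ /ɢ/
Dental: only /t̪/ (voiceless); no voiced partner.
So /t̪/ is the unpaired segment.

/t̪/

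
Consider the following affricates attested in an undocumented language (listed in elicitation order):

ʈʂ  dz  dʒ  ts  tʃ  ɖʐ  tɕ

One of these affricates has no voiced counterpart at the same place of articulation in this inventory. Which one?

/tɕ/

Alveolar: /ts/ ~ /dz/
Postalveolar: /tʃ/ ~ /dʒ/
Retroflex: /ʈʂ/ ~ /ɖʐ/
Alveolo-palatal: only /tɕ/ (voiceless); no voiced partner.
So /tɕ/ is the unpaired segment.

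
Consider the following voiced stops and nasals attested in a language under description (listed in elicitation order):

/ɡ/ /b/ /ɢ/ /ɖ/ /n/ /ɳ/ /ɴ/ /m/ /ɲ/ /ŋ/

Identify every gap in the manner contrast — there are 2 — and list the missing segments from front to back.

Oral stop: /b/ (bilabial), /ɖ/ (retroflex), /ɡ/ (velar), /ɢ/ (uvular).
Nasal: /m/ (bilabial), /n/ (alveolar), /ɳ/ (retroflex), /ɲ/ (palatal), /ŋ/ (velar), /ɴ/ (uvular).
Gaps, from front to back: alveolar lacks oral stop (/d/); palatal lacks oral stop (/ɟ/).

/d/, /ɟ/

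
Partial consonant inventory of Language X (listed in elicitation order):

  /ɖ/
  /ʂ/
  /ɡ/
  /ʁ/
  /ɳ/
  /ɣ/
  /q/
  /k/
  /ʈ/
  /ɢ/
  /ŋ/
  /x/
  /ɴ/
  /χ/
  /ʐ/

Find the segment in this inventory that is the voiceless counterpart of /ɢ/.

/q/

/ɢ/ is a voiced uvular stop.
The voiceless counterpart is a voiceless uvular stop — in this inventory, /q/.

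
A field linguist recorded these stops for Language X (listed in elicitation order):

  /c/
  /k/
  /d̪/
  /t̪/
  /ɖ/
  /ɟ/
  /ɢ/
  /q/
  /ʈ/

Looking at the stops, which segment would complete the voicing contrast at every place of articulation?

dental: voiceless /t̪/, voiced /d̪/.
retroflex: voiceless /ʈ/, voiced /ɖ/.
palatal: voiceless /c/, voiced /ɟ/.
velar: voiceless /k/, voiced —.
uvular: voiceless /q/, voiced /ɢ/.
The velar row has no voiced member, so the gap is the voiced velar stop /ɡ/.

/ɡ/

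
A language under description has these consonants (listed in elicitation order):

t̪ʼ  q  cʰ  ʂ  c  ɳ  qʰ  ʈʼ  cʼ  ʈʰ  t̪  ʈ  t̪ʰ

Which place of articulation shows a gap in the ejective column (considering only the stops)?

uvular

dental: plain /t̪/, aspirated /t̪ʰ/, ejective /t̪ʼ/.
retroflex: plain /ʈ/, aspirated /ʈʰ/, ejective /ʈʼ/.
palatal: plain /c/, aspirated /cʰ/, ejective /cʼ/.
uvular: plain /q/, aspirated /qʰ/, ejective —.
Every place of articulation has an ejective member except uvular, where /qʼ/ would be expected.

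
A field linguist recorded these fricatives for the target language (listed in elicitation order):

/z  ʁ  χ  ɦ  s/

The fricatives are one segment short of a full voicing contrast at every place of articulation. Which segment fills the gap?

/h/

alveolar: voiceless /s/, voiced /z/.
uvular: voiceless /χ/, voiced /ʁ/.
glottal: voiceless —, voiced /ɦ/.
The glottal row has no voiceless member, so the gap is the voiceless glottal fricative /h/.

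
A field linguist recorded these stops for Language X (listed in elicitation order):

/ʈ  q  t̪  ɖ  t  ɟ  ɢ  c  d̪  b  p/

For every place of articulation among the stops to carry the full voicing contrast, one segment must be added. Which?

/d/

Voiceless: /p/ (bilabial), /t̪/ (dental), /t/ (alveolar), /ʈ/ (retroflex), /c/ (palatal), /q/ (uvular).
Voiced: /b/ (bilabial), /d̪/ (dental), /ɖ/ (retroflex), /ɟ/ (palatal), /ɢ/ (uvular).
The alveolar row has no voiced member, so the gap is the voiced alveolar stop /d/.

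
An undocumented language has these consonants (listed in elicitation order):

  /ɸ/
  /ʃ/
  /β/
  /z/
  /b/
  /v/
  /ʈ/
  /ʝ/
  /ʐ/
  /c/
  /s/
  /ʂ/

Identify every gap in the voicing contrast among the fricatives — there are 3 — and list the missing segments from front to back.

bilabial: voiceless /ɸ/, voiced /β/.
labiodental: voiceless —, voiced /v/.
alveolar: voiceless /s/, voiced /z/.
postalveolar: voiceless /ʃ/, voiced —.
retroflex: voiceless /ʂ/, voiced /ʐ/.
palatal: voiceless —, voiced /ʝ/.
Gaps, from front to back: labiodental lacks voiceless (/f/); postalveolar lacks voiced (/ʒ/); palatal lacks voiceless (/ç/).

/f/, /ʒ/, /ç/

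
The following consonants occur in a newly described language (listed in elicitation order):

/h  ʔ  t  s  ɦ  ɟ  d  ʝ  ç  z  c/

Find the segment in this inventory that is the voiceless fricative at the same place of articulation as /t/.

/t/ is a voiceless alveolar stop.
The voiceless fricative at the same place is a voiceless alveolar fricative — in this inventory, /s/.

/s/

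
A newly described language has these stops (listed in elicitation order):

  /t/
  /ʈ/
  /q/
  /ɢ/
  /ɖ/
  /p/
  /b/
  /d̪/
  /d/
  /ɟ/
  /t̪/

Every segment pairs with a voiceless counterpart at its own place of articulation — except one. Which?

/ɟ/

Bilabial: /p/ ~ /b/
Dental: /t̪/ ~ /d̪/
Alveolar: /t/ ~ /d/
Retroflex: /ʈ/ ~ /ɖ/
Uvular: /q/ ~ /ɢ/
Palatal: only /ɟ/ (voiced); no voiceless partner.
So /ɟ/ is the unpaired segment.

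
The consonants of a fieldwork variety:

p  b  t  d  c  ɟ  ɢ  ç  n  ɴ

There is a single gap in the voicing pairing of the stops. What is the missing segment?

place of articulation  voiceless  voiced  
bilabial          p         b       
alveolar          t         d       
palatal           c         ɟ       
uvular            —         ɢ       
The uvular row has no voiceless member, so the gap is the voiceless uvular stop /q/.

/q/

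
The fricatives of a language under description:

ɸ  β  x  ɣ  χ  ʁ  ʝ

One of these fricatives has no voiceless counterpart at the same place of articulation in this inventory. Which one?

Bilabial: /ɸ/ ~ /β/
Velar: /x/ ~ /ɣ/
Uvular: /χ/ ~ /ʁ/
Palatal: only /ʝ/ (voiced); no voiceless partner.
So /ʝ/ is the unpaired segment.

/ʝ/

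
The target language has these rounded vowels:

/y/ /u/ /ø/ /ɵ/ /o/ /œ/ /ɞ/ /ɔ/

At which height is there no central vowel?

height            front     central   back    
high              y         —         u       
high-mid          ø         ɵ         o       
low-mid           œ         ɞ         ɔ       
Every height has a central member except high, where /ʉ/ would be expected.

high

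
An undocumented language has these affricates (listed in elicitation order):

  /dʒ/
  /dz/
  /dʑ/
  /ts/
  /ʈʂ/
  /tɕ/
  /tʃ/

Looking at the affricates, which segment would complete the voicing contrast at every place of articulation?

/ɖʐ/

alveolar: voiceless /ts/, voiced /dz/.
postalveolar: voiceless /tʃ/, voiced /dʒ/.
retroflex: voiceless /ʈʂ/, voiced —.
alveolo-palatal: voiceless /tɕ/, voiced /dʑ/.
The retroflex row has no voiced member, so the gap is the voiced retroflex affricate /ɖʐ/.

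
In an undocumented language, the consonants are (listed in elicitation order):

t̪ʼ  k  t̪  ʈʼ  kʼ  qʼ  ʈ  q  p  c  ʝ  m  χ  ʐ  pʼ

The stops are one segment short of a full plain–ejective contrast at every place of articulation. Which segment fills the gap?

bilabial: plain /p/, ejective /pʼ/.
dental: plain /t̪/, ejective /t̪ʼ/.
retroflex: plain /ʈ/, ejective /ʈʼ/.
palatal: plain /c/, ejective —.
velar: plain /k/, ejective /kʼ/.
uvular: plain /q/, ejective /qʼ/.
The palatal row has no ejective member, so the gap is the ejective palatal stop /cʼ/.

/cʼ/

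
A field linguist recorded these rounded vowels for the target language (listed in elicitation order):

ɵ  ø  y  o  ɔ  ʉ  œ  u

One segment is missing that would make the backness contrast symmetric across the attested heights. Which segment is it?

height            front     central   back    
high              y         ʉ         u       
high-mid          ø         ɵ         o       
low-mid           œ         —         ɔ       
The low-mid row has no central member, so the gap is the low-mid central rounded vowel /ɞ/.

/ɞ/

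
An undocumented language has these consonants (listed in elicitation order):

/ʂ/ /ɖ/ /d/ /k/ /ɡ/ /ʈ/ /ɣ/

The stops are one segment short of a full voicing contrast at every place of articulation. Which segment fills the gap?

/t/

Voiceless: /ʈ/ (retroflex), /k/ (velar).
Voiced: /d/ (alveolar), /ɖ/ (retroflex), /ɡ/ (velar).
The alveolar row has no voiceless member, so the gap is the voiceless alveolar stop /t/.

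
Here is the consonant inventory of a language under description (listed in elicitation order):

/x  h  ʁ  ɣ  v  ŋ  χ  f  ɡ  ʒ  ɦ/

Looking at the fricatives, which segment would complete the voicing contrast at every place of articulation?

place of articulation  voiceless  voiced  
labiodental       f         v       
postalveolar      —         ʒ       
velar             x         ɣ       
uvular            χ         ʁ       
glottal           h         ɦ       
The postalveolar row has no voiceless member, so the gap is the voiceless postalveolar fricative /ʃ/.

/ʃ/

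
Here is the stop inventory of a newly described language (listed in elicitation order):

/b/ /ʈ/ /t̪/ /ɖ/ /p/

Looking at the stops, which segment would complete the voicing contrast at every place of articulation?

place of articulation  voiceless  voiced  
bilabial          p         b       
dental            t̪        —       
retroflex         ʈ         ɖ       
The dental row has no voiced member, so the gap is the voiced dental stop /d̪/.

/d̪/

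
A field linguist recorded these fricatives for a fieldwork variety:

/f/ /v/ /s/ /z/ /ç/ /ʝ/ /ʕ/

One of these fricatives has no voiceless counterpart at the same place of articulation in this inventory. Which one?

/ʕ/

Labiodental: /f/ ~ /v/
Alveolar: /s/ ~ /z/
Palatal: /ç/ ~ /ʝ/
Pharyngeal: only /ʕ/ (voiced); no voiceless partner.
So /ʕ/ is the unpaired segment.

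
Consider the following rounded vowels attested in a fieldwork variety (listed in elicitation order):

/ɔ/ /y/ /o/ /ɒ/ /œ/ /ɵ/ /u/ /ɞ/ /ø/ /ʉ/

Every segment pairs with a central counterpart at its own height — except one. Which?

High: /y/ ~ /ʉ/ ~ /u/
High-mid: /ø/ ~ /ɵ/ ~ /o/
Low-mid: /œ/ ~ /ɞ/ ~ /ɔ/
Low: only /ɒ/ (back); no central partner.
So /ɒ/ is the unpaired segment.

/ɒ/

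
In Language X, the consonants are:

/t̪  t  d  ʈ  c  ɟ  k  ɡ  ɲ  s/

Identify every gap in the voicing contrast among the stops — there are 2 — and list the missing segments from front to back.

place of articulation  voiceless  voiced  
dental            t̪        —       
alveolar          t         d       
retroflex         ʈ         —       
palatal           c         ɟ       
velar             k         ɡ       
Gaps, from front to back: dental lacks voiced (/d̪/); retroflex lacks voiced (/ɖ/).

/d̪/, /ɖ/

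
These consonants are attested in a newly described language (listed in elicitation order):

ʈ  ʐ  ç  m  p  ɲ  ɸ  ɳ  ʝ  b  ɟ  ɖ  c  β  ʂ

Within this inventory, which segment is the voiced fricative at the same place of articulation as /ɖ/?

/ʐ/

/ɖ/ is a voiced retroflex stop.
The voiced fricative at the same place is a voiced retroflex fricative — in this inventory, /ʐ/.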